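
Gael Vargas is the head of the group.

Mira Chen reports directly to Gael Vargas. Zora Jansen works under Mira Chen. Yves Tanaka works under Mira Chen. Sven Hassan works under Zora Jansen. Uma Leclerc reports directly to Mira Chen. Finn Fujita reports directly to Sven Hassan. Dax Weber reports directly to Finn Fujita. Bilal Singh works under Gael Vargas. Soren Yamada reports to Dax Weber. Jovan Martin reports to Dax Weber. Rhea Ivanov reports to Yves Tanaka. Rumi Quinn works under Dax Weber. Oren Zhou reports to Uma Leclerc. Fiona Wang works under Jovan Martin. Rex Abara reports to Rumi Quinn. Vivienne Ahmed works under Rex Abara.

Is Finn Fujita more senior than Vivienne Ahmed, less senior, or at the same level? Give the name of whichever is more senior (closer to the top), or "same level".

Finn Fujita

Finn Fujita is 4 levels below Gael Vargas; Vivienne Ahmed is 8. Finn Fujita is higher.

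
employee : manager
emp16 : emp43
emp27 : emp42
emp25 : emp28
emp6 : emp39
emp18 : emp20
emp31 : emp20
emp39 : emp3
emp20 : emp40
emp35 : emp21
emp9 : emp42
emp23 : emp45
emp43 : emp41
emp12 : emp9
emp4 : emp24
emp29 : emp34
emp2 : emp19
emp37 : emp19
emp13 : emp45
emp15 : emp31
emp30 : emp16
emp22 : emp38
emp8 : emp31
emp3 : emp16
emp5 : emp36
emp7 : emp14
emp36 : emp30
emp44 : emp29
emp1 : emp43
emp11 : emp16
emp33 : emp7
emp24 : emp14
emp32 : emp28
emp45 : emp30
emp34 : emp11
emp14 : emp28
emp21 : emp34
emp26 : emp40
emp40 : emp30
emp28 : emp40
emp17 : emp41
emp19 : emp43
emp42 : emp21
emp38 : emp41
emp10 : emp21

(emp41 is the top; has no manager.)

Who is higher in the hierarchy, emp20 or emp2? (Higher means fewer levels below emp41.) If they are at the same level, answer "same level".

emp2

emp20 is 5 levels below emp41; emp2 is 3. emp2 is higher.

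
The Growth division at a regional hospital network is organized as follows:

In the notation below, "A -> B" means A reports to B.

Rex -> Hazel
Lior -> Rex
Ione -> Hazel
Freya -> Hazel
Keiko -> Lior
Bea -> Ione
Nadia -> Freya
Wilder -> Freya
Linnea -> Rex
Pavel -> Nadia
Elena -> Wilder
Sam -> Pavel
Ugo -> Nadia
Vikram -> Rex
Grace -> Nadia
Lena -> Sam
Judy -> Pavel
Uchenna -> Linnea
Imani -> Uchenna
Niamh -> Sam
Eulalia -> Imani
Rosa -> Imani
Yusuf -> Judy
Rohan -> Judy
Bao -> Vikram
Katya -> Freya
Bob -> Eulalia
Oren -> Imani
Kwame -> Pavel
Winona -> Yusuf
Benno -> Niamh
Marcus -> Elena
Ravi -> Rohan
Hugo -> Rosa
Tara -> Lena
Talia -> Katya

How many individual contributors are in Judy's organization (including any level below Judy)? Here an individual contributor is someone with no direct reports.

2

The people in Judy's organization with no one reporting to them are Ravi, Winona. That is 2.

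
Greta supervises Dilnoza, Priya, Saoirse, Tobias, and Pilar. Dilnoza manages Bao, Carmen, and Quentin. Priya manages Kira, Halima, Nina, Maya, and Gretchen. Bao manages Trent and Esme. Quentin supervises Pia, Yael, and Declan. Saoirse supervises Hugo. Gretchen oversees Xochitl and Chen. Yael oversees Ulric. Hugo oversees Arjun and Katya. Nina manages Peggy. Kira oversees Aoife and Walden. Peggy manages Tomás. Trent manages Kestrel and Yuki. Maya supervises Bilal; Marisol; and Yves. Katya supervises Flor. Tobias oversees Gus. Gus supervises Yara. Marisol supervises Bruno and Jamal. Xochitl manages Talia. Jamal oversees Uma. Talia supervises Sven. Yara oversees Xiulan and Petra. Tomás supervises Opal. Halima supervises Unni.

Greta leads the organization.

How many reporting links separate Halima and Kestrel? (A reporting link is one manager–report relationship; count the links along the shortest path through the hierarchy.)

6

Halima is 2 levels below Greta, and Kestrel is 4 levels below Greta (their lowest common manager). The shortest path runs up from Halima to Greta and back down to Kestrel: 2 + 4 = 6 links.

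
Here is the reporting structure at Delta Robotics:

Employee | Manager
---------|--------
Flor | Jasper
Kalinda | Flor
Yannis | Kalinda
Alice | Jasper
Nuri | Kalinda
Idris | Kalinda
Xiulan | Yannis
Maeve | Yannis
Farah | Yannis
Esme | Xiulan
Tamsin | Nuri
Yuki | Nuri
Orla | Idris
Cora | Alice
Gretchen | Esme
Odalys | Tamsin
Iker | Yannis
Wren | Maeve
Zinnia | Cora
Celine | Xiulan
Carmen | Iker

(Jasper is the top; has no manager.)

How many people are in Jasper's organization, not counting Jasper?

Jasper directly manages Flor, Alice. Under Flor: Kalinda, Idris, Orla, Nuri, Yuki, Tamsin, Odalys, Yannis, Iker, Carmen, Farah, Maeve, Wren, Xiulan, Celine, Esme, Gretchen (17). Under Alice: Cora, Zinnia (2). So Jasper's organization is 2 direct reports plus everyone under them: 18 + 3 = 21.

21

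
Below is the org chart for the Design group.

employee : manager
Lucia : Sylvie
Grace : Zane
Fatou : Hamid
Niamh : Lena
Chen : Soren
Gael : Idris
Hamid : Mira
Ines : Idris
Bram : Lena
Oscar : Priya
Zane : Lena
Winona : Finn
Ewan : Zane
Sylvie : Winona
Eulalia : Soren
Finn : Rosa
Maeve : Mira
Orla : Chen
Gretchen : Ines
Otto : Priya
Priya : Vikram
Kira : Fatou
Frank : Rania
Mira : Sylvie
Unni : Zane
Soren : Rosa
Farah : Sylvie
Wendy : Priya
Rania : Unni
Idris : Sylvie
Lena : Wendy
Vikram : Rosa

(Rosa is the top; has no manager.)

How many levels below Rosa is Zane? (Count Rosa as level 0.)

5

Chain from Zane up to Rosa: Zane → Lena → Wendy → Priya → Vikram → Rosa. That is 5 steps up, so Zane is 5 levels below Rosa.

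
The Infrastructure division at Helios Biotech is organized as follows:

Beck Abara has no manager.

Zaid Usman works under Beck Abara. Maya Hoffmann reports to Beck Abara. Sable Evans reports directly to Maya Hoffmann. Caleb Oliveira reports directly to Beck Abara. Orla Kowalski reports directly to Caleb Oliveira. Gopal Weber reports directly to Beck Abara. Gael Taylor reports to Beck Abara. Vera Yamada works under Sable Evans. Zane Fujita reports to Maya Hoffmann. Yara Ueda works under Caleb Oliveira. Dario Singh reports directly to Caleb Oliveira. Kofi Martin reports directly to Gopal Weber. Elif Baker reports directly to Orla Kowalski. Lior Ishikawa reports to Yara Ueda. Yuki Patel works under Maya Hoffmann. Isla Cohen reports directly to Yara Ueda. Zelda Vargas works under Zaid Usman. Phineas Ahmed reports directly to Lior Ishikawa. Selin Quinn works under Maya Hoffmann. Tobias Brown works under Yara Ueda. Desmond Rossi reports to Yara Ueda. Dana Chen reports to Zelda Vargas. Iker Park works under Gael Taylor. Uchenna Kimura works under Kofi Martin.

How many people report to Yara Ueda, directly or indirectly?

Yara Ueda directly manages Lior Ishikawa, Isla Cohen, Tobias Brown, Desmond Rossi. Under Lior Ishikawa: Phineas Ahmed (1). Isla Cohen has no reports. Tobias Brown has no reports. Desmond Rossi has no reports. So Yara Ueda's organization is 4 direct reports plus everyone under them: 2 + 1 + 1 + 1 = 5.

5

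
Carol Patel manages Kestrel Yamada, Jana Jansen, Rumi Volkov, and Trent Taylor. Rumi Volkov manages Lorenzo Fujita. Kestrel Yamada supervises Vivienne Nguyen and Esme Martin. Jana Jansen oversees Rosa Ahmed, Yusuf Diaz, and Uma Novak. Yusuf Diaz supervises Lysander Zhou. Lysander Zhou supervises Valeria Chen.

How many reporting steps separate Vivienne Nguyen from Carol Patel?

Chain from Vivienne Nguyen up to Carol Patel: Vivienne Nguyen → Kestrel Yamada → Carol Patel. That is 2 steps up, so Vivienne Nguyen is 2 levels below Carol Patel.

2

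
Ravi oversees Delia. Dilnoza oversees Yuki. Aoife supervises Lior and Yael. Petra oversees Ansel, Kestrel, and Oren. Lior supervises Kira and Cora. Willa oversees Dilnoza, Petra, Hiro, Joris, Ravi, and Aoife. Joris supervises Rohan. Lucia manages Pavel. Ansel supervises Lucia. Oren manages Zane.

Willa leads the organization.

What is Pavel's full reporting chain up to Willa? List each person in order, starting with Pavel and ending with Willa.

Pavel reports to Lucia. Lucia reports to Ansel. Ansel reports to Petra. Petra reports to Willa. Willa is at the top.

Pavel -> Lucia -> Ansel -> Petra -> Willa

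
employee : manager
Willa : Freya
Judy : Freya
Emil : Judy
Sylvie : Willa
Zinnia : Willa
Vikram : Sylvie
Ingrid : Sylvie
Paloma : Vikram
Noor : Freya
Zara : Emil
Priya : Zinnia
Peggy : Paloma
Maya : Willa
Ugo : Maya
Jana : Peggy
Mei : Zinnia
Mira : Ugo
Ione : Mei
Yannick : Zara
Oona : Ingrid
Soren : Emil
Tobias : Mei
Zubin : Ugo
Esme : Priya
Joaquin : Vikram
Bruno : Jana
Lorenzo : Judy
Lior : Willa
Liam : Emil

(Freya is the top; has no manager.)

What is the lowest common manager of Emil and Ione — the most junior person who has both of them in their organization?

Emil's chain of managers is Judy, Freya. Ione's chain of managers is Mei, Zinnia, Willa, Freya. The first manager that appears in both chains is Freya.

Freya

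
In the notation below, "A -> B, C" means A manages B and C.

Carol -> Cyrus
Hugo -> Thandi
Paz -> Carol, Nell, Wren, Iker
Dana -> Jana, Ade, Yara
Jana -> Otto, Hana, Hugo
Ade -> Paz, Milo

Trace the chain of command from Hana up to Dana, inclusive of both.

Hana reports to Jana. Jana reports to Dana. Dana is at the top.

Hana -> Jana -> Dana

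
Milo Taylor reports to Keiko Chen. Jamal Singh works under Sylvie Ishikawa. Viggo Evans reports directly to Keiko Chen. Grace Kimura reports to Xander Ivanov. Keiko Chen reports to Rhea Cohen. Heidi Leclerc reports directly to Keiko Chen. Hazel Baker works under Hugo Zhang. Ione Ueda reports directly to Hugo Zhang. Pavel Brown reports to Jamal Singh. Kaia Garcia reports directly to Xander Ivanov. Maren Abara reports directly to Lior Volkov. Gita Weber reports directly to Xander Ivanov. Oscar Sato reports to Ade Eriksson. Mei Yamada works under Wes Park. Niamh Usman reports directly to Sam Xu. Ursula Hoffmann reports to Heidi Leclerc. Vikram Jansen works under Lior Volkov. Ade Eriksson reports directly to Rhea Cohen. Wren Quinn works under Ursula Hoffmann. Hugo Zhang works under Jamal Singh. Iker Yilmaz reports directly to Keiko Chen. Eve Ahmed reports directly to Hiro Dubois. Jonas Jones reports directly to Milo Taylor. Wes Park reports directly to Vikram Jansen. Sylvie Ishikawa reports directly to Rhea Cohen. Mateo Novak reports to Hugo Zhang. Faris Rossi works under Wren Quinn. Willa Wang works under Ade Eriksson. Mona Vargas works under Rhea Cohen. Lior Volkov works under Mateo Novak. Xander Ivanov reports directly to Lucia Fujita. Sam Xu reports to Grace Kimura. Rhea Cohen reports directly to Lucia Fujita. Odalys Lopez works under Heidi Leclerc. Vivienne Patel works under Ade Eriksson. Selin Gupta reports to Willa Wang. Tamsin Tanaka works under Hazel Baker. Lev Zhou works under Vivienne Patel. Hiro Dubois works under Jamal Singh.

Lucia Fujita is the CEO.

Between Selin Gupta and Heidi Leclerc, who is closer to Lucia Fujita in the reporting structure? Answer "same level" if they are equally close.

Selin Gupta is 4 levels below Lucia Fujita; Heidi Leclerc is 3. Heidi Leclerc is higher.

Heidi Leclerc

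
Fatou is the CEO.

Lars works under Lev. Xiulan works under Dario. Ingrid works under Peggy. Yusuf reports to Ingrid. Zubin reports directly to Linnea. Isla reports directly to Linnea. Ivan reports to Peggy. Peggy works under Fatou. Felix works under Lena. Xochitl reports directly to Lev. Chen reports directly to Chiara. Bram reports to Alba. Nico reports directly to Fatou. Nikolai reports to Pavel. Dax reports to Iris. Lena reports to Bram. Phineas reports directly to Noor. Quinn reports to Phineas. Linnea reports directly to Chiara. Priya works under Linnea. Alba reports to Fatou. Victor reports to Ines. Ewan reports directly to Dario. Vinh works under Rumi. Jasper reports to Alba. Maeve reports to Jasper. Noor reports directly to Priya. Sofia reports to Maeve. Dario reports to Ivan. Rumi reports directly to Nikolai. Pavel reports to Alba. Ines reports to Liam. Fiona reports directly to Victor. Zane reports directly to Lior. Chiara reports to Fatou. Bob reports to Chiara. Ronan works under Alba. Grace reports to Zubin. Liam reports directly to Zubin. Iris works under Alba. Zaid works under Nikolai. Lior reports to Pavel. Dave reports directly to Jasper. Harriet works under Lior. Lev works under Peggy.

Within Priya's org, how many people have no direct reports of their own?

The only person in Priya's organization with no one reporting to them is Quinn. That is 1.

1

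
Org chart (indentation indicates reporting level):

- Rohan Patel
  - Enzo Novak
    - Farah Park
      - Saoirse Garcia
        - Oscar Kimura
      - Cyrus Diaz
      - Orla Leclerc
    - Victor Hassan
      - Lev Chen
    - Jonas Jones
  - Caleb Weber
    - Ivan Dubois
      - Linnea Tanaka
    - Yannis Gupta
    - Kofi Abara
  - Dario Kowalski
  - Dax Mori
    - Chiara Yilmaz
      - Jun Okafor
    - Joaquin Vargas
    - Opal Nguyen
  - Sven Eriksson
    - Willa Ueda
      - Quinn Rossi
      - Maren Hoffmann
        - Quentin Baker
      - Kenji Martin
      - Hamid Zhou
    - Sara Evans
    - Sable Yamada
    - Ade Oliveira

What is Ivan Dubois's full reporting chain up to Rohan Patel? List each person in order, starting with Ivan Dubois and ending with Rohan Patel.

Ivan Dubois -> Caleb Weber -> Rohan Patel

Ivan Dubois reports to Caleb Weber. Caleb Weber reports to Rohan Patel. Rohan Patel is at the top.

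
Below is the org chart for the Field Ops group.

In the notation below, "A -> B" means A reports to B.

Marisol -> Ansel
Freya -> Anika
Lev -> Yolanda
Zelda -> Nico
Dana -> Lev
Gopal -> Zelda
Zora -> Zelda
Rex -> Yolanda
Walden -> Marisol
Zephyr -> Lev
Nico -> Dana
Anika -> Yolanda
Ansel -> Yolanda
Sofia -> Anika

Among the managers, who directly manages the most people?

Yolanda

Direct-report counts: Yolanda has 4; Anika has 2; Ansel has 1; Marisol has 1; Lev has 2; Dana has 1; Nico has 1; Zelda has 2. The largest is 4, held by Yolanda.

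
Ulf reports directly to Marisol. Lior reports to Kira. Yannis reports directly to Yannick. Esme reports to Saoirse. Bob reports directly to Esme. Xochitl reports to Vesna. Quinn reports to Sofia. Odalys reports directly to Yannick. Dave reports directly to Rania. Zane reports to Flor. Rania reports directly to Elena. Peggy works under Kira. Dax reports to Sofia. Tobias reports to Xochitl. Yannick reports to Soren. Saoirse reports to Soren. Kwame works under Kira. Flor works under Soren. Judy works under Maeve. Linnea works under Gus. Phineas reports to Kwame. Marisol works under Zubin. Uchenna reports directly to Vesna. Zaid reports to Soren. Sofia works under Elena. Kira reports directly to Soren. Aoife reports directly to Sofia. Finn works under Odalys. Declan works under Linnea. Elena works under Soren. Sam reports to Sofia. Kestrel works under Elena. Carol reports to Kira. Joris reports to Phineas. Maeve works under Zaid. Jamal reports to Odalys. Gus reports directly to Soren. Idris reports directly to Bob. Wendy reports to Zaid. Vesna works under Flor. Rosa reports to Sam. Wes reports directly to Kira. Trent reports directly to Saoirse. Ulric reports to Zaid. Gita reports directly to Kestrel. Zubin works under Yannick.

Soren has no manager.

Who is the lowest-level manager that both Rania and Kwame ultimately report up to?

Soren

Rania's chain of managers is Elena, Soren. Kwame's chain of managers is Kira, Soren. The first manager that appears in both chains is Soren.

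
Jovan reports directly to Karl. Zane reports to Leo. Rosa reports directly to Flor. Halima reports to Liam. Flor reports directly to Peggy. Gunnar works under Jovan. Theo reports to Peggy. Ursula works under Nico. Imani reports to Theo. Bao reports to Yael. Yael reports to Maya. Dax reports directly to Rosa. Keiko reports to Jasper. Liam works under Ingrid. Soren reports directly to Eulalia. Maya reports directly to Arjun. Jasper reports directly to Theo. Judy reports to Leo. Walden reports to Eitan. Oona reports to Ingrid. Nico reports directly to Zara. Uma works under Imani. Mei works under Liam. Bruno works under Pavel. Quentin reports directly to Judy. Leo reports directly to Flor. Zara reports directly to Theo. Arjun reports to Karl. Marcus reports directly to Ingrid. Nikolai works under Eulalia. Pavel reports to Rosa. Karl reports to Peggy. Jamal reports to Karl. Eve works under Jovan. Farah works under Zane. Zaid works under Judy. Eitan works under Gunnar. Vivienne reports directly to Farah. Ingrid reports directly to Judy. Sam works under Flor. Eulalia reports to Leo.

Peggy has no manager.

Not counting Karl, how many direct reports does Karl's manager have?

Karl reports to Peggy. Peggy's other direct reports are Flor, Theo — 2 peers.

2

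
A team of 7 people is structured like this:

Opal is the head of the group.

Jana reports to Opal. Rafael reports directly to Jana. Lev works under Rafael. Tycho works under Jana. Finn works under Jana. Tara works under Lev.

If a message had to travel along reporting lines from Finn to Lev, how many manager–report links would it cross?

Finn is 1 level below Jana, and Lev is 2 levels below Jana (their lowest common manager). The shortest path runs up from Finn to Jana and back down to Lev: 1 + 2 = 3 links.

3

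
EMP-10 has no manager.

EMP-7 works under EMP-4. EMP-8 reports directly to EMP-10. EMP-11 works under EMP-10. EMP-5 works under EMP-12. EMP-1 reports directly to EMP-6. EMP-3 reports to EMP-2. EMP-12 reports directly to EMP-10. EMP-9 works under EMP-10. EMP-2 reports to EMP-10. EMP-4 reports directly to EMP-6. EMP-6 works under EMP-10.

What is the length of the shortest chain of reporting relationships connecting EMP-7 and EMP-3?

5

EMP-7 is 3 levels below EMP-10, and EMP-3 is 2 levels below EMP-10 (their lowest common manager). The shortest path runs up from EMP-7 to EMP-10 and back down to EMP-3: 3 + 2 = 5 links.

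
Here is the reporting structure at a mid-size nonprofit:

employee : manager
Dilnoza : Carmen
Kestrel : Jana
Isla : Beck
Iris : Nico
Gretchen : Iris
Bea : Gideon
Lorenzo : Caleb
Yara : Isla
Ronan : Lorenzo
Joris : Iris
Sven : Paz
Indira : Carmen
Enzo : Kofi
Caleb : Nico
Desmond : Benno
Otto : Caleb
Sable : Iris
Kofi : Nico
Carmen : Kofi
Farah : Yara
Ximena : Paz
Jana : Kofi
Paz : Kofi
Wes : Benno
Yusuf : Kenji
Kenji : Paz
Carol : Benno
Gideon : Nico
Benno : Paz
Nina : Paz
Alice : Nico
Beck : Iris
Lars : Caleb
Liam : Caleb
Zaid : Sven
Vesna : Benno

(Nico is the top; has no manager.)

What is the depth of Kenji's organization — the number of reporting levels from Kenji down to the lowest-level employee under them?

1

The longest chain under Kenji runs Kenji → Yusuf, which is 1 level below Kenji.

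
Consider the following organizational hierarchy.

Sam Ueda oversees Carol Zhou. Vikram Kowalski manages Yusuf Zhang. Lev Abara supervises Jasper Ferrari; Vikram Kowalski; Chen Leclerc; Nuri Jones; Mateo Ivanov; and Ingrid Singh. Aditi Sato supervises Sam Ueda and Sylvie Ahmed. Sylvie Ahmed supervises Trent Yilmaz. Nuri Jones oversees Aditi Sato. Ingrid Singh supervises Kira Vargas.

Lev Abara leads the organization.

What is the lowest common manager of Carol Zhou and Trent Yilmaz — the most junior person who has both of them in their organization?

Carol Zhou's chain of managers is Sam Ueda, Aditi Sato, Nuri Jones, Lev Abara. Trent Yilmaz's chain of managers is Sylvie Ahmed, Aditi Sato, Nuri Jones, Lev Abara. The first manager that appears in both chains is Aditi Sato.

Aditi Sato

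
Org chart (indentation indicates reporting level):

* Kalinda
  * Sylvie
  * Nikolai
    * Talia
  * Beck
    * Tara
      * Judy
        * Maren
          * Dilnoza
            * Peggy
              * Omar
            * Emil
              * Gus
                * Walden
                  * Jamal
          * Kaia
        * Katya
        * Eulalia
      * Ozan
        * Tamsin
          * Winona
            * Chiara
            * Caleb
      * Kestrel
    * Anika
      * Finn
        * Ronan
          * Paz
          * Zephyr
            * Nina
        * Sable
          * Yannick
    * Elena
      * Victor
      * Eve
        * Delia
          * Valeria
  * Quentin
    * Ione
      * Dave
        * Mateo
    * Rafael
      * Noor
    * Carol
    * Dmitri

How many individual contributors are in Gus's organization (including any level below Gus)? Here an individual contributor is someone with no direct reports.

The only person in Gus's organization with no one reporting to them is Jamal. That is 1.

1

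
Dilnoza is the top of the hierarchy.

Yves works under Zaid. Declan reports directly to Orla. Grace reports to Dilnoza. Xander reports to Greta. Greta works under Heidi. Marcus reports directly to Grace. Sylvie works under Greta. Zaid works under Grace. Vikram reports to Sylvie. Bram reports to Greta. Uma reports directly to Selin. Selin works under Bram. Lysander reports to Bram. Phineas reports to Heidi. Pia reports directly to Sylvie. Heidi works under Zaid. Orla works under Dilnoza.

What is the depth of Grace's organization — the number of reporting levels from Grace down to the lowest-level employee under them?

The longest chain under Grace runs Grace → Zaid → Heidi → Greta → Bram → Selin → Uma, which is 6 levels below Grace.

6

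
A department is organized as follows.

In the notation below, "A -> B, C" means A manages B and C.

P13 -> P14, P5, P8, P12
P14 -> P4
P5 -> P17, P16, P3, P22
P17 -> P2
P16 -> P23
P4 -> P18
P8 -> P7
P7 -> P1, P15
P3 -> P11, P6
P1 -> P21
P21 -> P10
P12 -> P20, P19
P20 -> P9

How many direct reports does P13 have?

4

P13 directly manages P14, P5, P8, P12. That is 4 direct reports.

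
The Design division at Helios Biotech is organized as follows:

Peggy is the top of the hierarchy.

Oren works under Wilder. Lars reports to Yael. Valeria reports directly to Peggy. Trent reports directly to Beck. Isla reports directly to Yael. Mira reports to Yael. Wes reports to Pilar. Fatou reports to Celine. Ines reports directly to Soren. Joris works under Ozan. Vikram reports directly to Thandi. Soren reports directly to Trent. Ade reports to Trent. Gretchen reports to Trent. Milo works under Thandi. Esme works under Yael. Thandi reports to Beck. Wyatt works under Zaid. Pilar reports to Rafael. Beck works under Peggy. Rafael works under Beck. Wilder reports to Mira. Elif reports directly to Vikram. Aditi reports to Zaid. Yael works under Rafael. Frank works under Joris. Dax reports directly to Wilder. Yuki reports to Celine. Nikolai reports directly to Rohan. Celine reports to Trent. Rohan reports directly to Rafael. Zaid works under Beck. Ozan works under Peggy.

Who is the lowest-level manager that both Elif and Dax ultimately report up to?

Elif's chain of managers is Vikram, Thandi, Beck, Peggy. Dax's chain of managers is Wilder, Mira, Yael, Rafael, Beck, Peggy. The first manager that appears in both chains is Beck.

Beck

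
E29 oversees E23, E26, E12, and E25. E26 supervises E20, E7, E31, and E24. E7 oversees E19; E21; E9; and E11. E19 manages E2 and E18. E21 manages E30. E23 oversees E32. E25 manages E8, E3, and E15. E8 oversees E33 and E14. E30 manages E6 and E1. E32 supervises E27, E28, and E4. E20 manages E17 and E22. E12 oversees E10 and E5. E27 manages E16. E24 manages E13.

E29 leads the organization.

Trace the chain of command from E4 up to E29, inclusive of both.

E4 -> E32 -> E23 -> E29

E4 reports to E32. E32 reports to E23. E23 reports to E29. E29 is at the top.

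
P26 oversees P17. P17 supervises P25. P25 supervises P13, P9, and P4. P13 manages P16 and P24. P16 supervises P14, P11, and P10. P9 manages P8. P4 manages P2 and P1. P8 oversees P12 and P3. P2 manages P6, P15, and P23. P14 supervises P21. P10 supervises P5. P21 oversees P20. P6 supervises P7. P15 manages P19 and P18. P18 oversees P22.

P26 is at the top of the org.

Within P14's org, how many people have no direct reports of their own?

1

The only person in P14's organization with no one reporting to them is P20. That is 1.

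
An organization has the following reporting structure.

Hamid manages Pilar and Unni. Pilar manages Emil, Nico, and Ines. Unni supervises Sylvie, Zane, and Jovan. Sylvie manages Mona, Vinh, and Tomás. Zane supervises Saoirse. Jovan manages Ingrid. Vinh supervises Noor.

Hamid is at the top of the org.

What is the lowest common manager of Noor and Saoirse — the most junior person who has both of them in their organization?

Noor's chain of managers is Vinh, Sylvie, Unni, Hamid. Saoirse's chain of managers is Zane, Unni, Hamid. The first manager that appears in both chains is Unni.

Unni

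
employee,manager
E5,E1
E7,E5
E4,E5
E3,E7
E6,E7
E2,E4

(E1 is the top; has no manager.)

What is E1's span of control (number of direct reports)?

E1 directly manages E5. That is 1 direct report.

1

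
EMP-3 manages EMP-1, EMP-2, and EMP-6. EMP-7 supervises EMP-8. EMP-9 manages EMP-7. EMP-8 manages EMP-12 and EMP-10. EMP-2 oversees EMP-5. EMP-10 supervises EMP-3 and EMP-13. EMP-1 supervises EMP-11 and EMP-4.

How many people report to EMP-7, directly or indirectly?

11

EMP-7 directly manages EMP-8. Under EMP-8: EMP-12, EMP-10, EMP-13, EMP-3, EMP-2, EMP-5, EMP-6, EMP-1, EMP-4, EMP-11 (10). That's 11 in total.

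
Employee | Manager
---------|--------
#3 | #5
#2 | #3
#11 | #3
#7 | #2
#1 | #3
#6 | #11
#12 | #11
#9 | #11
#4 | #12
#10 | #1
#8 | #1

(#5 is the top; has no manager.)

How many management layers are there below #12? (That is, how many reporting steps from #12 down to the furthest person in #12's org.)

The longest chain under #12 runs #12 → #4, which is 1 level below #12.

1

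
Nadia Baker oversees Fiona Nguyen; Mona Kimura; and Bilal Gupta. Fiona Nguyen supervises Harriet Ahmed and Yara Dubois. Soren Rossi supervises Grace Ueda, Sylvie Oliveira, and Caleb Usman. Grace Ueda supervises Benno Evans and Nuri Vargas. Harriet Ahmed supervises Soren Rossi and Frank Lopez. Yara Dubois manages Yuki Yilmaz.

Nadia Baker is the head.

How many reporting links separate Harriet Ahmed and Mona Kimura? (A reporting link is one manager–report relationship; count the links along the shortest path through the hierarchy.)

3

Harriet Ahmed is 2 levels below Nadia Baker, and Mona Kimura is 1 level below Nadia Baker (their lowest common manager). The shortest path runs up from Harriet Ahmed to Nadia Baker and back down to Mona Kimura: 2 + 1 = 3 links.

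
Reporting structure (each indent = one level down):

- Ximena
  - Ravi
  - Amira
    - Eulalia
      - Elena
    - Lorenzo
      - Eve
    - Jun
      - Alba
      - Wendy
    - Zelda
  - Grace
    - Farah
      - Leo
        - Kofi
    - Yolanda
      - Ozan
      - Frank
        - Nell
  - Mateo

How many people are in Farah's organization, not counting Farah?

Farah directly manages Leo. Under Leo: Kofi (1). That's 2 in total.

2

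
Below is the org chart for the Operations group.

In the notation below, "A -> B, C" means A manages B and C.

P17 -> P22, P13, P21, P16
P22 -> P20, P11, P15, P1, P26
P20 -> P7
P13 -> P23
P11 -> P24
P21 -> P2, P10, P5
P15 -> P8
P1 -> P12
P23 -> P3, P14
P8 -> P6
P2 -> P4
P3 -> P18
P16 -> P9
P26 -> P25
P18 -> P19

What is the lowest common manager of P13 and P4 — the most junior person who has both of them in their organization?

P17

P13's chain of managers is P17. P4's chain of managers is P2, P21, P17. The first manager that appears in both chains is P17.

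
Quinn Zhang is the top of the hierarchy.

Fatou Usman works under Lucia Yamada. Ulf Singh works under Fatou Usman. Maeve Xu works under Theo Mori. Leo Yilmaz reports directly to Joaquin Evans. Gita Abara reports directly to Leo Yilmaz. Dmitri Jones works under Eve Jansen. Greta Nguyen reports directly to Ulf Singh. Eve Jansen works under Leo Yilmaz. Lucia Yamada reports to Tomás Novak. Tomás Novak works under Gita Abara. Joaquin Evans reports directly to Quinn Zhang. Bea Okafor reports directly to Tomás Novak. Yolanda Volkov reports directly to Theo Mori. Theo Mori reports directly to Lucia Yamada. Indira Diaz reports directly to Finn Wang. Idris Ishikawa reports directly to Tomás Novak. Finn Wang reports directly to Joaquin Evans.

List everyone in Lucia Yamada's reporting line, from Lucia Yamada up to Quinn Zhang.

Lucia Yamada -> Tomás Novak -> Gita Abara -> Leo Yilmaz -> Joaquin Evans -> Quinn Zhang

Lucia Yamada reports to Tomás Novak. Tomás Novak reports to Gita Abara. Gita Abara reports to Leo Yilmaz. Leo Yilmaz reports to Joaquin Evans. Joaquin Evans reports to Quinn Zhang. Quinn Zhang is at the top.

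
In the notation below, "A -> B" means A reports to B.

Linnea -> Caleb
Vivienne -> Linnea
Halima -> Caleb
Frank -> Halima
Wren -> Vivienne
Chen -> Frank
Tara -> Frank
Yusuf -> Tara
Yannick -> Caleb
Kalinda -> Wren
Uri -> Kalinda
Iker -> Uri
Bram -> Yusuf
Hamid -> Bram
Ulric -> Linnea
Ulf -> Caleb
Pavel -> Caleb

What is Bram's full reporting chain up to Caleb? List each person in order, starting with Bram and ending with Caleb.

Bram reports to Yusuf. Yusuf reports to Tara. Tara reports to Frank. Frank reports to Halima. Halima reports to Caleb. Caleb is at the top.

Bram -> Yusuf -> Tara -> Frank -> Halima -> Caleb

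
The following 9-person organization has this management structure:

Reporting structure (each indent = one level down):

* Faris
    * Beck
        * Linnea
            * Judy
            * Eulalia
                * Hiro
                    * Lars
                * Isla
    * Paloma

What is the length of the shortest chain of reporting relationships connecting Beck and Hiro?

Hiro is in Beck's organization: the chain from Hiro up to Beck is Hiro → Eulalia → Linnea → Beck, which is 3 links.

3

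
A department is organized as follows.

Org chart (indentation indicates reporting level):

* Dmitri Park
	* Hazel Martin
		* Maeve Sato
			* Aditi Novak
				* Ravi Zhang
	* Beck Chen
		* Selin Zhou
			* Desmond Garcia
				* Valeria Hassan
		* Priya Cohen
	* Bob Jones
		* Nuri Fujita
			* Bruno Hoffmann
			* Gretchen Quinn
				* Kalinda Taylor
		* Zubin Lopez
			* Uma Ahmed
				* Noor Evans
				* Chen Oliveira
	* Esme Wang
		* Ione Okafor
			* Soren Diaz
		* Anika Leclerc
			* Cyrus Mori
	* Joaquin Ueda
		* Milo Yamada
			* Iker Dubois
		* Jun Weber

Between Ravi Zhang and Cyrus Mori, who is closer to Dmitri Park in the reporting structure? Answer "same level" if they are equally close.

Cyrus Mori

Ravi Zhang is 4 levels below Dmitri Park; Cyrus Mori is 3. Cyrus Mori is higher.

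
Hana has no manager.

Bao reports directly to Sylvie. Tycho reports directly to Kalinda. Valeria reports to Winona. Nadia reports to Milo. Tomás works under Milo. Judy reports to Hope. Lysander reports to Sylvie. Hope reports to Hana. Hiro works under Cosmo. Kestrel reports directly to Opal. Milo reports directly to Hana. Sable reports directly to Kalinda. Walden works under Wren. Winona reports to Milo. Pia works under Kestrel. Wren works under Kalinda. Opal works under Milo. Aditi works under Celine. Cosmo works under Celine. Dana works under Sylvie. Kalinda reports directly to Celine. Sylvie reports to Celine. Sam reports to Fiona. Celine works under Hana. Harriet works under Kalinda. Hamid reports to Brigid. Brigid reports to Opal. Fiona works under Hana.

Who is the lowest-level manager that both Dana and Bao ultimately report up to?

Sylvie

Dana's chain of managers is Sylvie, Celine, Hana. Bao's chain of managers is Sylvie, Celine, Hana. The first manager that appears in both chains is Sylvie.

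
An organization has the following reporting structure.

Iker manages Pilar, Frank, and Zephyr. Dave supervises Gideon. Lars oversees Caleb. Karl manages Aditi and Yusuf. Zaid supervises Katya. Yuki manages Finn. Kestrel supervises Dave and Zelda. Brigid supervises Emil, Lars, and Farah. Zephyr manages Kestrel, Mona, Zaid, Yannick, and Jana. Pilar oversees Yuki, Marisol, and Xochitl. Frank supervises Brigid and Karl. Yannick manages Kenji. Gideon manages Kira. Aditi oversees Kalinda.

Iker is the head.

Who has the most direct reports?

Zephyr

Direct-report counts: Iker has 3; Pilar has 3; Yuki has 1; Zephyr has 5; Yannick has 1; Zaid has 1; Kestrel has 2; Dave has 1; Gideon has 1; Frank has 2; Karl has 2; Aditi has 1; Brigid has 3; Lars has 1. The largest is 5, held by Zephyr.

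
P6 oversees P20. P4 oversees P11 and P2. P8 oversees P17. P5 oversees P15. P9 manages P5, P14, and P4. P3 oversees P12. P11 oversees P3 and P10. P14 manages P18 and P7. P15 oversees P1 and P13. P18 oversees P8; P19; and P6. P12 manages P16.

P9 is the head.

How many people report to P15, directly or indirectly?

P15 directly manages P1, P13. P1 has no reports. P13 has no reports. So P15's organization is 2 direct reports plus everyone under them: 1 + 1 = 2.

2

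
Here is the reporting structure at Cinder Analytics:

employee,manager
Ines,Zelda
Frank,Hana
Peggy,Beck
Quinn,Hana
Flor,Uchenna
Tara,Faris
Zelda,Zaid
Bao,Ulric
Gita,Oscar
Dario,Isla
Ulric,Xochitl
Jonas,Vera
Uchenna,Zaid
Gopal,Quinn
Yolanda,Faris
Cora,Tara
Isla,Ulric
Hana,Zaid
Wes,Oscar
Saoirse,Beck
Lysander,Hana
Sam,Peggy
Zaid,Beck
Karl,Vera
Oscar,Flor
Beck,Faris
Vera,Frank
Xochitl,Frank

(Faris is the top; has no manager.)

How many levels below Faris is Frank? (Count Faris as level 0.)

4

Chain from Frank up to Faris: Frank → Hana → Zaid → Beck → Faris. That is 4 steps up, so Frank is 4 levels below Faris.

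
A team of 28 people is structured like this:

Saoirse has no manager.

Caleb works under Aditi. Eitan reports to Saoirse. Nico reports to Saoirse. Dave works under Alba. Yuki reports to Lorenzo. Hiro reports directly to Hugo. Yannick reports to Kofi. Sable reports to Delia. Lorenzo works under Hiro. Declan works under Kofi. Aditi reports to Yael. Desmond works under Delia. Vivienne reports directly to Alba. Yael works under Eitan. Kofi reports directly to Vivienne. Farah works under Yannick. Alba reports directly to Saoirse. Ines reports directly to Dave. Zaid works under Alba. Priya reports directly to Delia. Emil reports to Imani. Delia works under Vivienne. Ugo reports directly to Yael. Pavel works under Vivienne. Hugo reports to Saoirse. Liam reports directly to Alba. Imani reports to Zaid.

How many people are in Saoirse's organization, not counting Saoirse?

Saoirse directly manages Eitan, Hugo, Alba, Nico. Under Eitan: Yael, Ugo, Aditi, Caleb (4). Under Hugo: Hiro, Lorenzo, Yuki (3). Under Alba: Dave, Ines, Vivienne, Pavel, Delia, Desmond, Sable, Priya, Kofi, Declan, Yannick, Farah, Liam, Zaid, Imani, Emil (16). Nico has no reports. So Saoirse's organization is 4 direct reports plus everyone under them: 5 + 4 + 17 + 1 = 27.

27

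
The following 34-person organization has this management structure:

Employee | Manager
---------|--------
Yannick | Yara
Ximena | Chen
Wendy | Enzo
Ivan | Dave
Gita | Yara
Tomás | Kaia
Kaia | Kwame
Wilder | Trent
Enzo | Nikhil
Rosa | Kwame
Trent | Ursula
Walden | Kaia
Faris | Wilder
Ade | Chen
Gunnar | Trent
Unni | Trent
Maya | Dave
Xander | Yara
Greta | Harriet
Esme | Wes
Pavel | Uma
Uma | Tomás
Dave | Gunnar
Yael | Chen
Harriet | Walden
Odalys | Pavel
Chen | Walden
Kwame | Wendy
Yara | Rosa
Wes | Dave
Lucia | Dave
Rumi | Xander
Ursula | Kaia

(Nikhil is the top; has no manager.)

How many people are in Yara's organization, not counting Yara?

4

Yara directly manages Xander, Yannick, Gita. Under Xander: Rumi (1). Yannick has no reports. Gita has no reports. So Yara's organization is 3 direct reports plus everyone under them: 2 + 1 + 1 = 4.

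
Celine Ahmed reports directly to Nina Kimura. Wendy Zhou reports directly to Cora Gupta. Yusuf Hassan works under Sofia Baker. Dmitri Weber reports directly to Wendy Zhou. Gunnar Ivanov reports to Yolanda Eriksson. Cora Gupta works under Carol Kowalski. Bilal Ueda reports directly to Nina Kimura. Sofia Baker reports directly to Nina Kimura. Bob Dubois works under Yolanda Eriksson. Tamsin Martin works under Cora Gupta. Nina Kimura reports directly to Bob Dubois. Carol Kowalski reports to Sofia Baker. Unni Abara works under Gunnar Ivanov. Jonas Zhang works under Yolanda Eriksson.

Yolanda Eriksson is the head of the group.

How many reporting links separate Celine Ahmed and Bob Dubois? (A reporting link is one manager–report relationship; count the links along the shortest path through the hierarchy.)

2

Celine Ahmed is in Bob Dubois's organization: the chain from Celine Ahmed up to Bob Dubois is Celine Ahmed → Nina Kimura → Bob Dubois, which is 2 links.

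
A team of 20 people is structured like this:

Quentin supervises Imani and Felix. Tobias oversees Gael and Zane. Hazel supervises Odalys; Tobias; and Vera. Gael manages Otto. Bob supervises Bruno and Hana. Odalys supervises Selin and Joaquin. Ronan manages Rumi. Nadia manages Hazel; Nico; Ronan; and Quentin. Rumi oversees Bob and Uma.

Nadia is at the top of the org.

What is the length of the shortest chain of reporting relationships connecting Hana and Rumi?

Hana is in Rumi's organization: the chain from Hana up to Rumi is Hana → Bob → Rumi, which is 2 links.

2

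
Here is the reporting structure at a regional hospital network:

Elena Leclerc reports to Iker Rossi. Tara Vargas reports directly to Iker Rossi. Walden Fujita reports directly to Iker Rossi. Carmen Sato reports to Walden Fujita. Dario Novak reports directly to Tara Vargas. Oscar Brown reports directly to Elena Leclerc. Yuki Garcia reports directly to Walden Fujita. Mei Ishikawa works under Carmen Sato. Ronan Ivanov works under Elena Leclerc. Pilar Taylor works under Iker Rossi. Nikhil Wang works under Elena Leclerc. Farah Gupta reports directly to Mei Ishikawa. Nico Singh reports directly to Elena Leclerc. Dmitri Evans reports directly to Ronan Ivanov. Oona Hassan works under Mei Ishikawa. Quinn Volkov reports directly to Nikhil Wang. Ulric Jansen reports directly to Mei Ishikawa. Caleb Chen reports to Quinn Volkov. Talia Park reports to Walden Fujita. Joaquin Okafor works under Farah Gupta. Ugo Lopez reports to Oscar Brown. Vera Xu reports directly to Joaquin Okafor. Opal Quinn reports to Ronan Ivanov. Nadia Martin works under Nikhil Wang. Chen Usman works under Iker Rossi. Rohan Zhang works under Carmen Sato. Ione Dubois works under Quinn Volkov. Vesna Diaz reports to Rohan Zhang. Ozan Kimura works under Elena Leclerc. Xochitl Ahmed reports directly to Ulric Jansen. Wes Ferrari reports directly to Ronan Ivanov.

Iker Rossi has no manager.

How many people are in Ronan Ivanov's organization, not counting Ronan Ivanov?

3

Ronan Ivanov directly manages Dmitri Evans, Opal Quinn, Wes Ferrari. Dmitri Evans has no reports. Opal Quinn has no reports. Wes Ferrari has no reports. So Ronan Ivanov's organization is 3 direct reports plus everyone under them: 1 + 1 + 1 = 3.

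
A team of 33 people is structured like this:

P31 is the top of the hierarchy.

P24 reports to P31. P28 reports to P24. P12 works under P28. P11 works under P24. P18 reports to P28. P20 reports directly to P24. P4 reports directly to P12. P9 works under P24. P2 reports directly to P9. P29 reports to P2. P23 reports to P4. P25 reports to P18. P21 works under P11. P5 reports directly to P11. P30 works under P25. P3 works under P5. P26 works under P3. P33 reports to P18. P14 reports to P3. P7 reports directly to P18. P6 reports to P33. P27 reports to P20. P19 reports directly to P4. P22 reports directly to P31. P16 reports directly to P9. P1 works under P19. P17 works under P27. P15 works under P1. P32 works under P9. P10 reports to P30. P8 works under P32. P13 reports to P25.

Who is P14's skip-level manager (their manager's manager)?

P5

P14 reports to P3, and P3 reports to P5. So P14's skip-level manager is P5.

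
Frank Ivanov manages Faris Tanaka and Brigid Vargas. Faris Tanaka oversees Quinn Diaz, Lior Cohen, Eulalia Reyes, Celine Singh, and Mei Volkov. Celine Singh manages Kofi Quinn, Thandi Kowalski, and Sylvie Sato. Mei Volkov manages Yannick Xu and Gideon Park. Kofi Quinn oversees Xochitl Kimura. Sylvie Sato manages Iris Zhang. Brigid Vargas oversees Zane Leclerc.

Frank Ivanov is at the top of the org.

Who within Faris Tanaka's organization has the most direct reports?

Faris Tanaka

Direct-report counts within Faris Tanaka's organization: Faris Tanaka has 5; Mei Volkov has 2; Celine Singh has 3; Sylvie Sato has 1; Kofi Quinn has 1. The largest is 5, held by Faris Tanaka.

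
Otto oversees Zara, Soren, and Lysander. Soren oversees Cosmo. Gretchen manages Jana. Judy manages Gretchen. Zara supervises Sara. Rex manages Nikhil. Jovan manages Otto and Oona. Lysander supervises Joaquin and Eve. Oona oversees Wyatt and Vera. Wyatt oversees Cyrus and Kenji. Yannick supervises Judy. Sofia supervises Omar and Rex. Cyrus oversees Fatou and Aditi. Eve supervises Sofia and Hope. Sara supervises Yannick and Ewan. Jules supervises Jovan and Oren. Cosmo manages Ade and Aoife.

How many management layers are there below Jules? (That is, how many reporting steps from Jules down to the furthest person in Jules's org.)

The longest chain under Jules runs Jules → Jovan → Otto → Zara → Sara → Yannick → Judy → Gretchen → Jana, which is 8 levels below Jules.

8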